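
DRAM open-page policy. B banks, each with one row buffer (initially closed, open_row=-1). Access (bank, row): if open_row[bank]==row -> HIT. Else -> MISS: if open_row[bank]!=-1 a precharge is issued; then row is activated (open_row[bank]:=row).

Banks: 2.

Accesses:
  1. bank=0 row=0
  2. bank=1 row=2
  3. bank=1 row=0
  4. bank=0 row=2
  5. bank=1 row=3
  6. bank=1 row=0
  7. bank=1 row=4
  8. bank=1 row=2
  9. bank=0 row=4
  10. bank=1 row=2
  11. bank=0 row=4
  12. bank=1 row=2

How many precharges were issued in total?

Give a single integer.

Answer: 7

Derivation:
Acc 1: bank0 row0 -> MISS (open row0); precharges=0
Acc 2: bank1 row2 -> MISS (open row2); precharges=0
Acc 3: bank1 row0 -> MISS (open row0); precharges=1
Acc 4: bank0 row2 -> MISS (open row2); precharges=2
Acc 5: bank1 row3 -> MISS (open row3); precharges=3
Acc 6: bank1 row0 -> MISS (open row0); precharges=4
Acc 7: bank1 row4 -> MISS (open row4); precharges=5
Acc 8: bank1 row2 -> MISS (open row2); precharges=6
Acc 9: bank0 row4 -> MISS (open row4); precharges=7
Acc 10: bank1 row2 -> HIT
Acc 11: bank0 row4 -> HIT
Acc 12: bank1 row2 -> HIT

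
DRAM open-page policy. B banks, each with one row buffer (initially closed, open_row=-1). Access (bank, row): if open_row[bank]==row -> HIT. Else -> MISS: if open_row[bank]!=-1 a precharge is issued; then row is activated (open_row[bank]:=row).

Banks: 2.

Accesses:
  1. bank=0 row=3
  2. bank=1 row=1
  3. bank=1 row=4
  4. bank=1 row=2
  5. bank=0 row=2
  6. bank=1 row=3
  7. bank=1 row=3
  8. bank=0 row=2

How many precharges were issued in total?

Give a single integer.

Acc 1: bank0 row3 -> MISS (open row3); precharges=0
Acc 2: bank1 row1 -> MISS (open row1); precharges=0
Acc 3: bank1 row4 -> MISS (open row4); precharges=1
Acc 4: bank1 row2 -> MISS (open row2); precharges=2
Acc 5: bank0 row2 -> MISS (open row2); precharges=3
Acc 6: bank1 row3 -> MISS (open row3); precharges=4
Acc 7: bank1 row3 -> HIT
Acc 8: bank0 row2 -> HIT

Answer: 4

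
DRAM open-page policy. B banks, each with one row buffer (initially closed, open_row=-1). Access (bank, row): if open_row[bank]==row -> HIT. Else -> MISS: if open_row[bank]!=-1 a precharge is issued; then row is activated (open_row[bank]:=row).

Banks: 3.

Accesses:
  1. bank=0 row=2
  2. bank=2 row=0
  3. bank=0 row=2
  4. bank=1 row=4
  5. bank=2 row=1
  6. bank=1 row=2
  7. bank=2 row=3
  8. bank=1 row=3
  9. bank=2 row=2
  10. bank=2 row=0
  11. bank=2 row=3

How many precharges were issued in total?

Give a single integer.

Answer: 7

Derivation:
Acc 1: bank0 row2 -> MISS (open row2); precharges=0
Acc 2: bank2 row0 -> MISS (open row0); precharges=0
Acc 3: bank0 row2 -> HIT
Acc 4: bank1 row4 -> MISS (open row4); precharges=0
Acc 5: bank2 row1 -> MISS (open row1); precharges=1
Acc 6: bank1 row2 -> MISS (open row2); precharges=2
Acc 7: bank2 row3 -> MISS (open row3); precharges=3
Acc 8: bank1 row3 -> MISS (open row3); precharges=4
Acc 9: bank2 row2 -> MISS (open row2); precharges=5
Acc 10: bank2 row0 -> MISS (open row0); precharges=6
Acc 11: bank2 row3 -> MISS (open row3); precharges=7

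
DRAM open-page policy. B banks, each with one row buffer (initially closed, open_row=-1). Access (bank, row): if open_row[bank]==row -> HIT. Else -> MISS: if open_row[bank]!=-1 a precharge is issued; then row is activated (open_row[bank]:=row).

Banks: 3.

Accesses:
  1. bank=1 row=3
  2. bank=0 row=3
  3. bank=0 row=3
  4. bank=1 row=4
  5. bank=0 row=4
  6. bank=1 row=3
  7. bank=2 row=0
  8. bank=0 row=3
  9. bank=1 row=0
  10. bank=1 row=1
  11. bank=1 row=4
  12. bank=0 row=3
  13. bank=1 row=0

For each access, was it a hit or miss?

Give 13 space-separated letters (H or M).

Acc 1: bank1 row3 -> MISS (open row3); precharges=0
Acc 2: bank0 row3 -> MISS (open row3); precharges=0
Acc 3: bank0 row3 -> HIT
Acc 4: bank1 row4 -> MISS (open row4); precharges=1
Acc 5: bank0 row4 -> MISS (open row4); precharges=2
Acc 6: bank1 row3 -> MISS (open row3); precharges=3
Acc 7: bank2 row0 -> MISS (open row0); precharges=3
Acc 8: bank0 row3 -> MISS (open row3); precharges=4
Acc 9: bank1 row0 -> MISS (open row0); precharges=5
Acc 10: bank1 row1 -> MISS (open row1); precharges=6
Acc 11: bank1 row4 -> MISS (open row4); precharges=7
Acc 12: bank0 row3 -> HIT
Acc 13: bank1 row0 -> MISS (open row0); precharges=8

Answer: M M H M M M M M M M M H M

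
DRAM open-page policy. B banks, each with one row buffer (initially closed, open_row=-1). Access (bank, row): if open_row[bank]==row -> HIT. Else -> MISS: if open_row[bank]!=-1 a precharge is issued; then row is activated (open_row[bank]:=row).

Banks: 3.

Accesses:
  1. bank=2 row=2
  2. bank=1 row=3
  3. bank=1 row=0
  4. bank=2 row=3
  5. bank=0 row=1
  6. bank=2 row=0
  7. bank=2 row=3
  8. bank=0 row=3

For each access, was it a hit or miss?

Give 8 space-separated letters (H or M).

Acc 1: bank2 row2 -> MISS (open row2); precharges=0
Acc 2: bank1 row3 -> MISS (open row3); precharges=0
Acc 3: bank1 row0 -> MISS (open row0); precharges=1
Acc 4: bank2 row3 -> MISS (open row3); precharges=2
Acc 5: bank0 row1 -> MISS (open row1); precharges=2
Acc 6: bank2 row0 -> MISS (open row0); precharges=3
Acc 7: bank2 row3 -> MISS (open row3); precharges=4
Acc 8: bank0 row3 -> MISS (open row3); precharges=5

Answer: M M M M M M M M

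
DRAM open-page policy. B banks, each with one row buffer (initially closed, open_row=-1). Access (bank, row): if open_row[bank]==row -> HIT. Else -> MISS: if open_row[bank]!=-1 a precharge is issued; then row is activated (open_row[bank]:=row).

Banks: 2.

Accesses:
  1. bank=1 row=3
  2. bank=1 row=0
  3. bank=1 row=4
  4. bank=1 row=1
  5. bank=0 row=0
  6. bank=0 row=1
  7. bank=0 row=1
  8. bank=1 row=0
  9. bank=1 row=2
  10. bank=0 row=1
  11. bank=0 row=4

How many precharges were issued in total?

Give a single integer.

Acc 1: bank1 row3 -> MISS (open row3); precharges=0
Acc 2: bank1 row0 -> MISS (open row0); precharges=1
Acc 3: bank1 row4 -> MISS (open row4); precharges=2
Acc 4: bank1 row1 -> MISS (open row1); precharges=3
Acc 5: bank0 row0 -> MISS (open row0); precharges=3
Acc 6: bank0 row1 -> MISS (open row1); precharges=4
Acc 7: bank0 row1 -> HIT
Acc 8: bank1 row0 -> MISS (open row0); precharges=5
Acc 9: bank1 row2 -> MISS (open row2); precharges=6
Acc 10: bank0 row1 -> HIT
Acc 11: bank0 row4 -> MISS (open row4); precharges=7

Answer: 7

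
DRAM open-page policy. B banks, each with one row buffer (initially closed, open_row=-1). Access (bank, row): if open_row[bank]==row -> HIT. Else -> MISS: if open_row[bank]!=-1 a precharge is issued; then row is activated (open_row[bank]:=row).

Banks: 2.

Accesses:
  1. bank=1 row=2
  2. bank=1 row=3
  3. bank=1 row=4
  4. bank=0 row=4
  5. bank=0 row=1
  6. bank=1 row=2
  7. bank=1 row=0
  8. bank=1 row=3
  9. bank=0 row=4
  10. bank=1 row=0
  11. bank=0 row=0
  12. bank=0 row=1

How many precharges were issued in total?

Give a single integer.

Acc 1: bank1 row2 -> MISS (open row2); precharges=0
Acc 2: bank1 row3 -> MISS (open row3); precharges=1
Acc 3: bank1 row4 -> MISS (open row4); precharges=2
Acc 4: bank0 row4 -> MISS (open row4); precharges=2
Acc 5: bank0 row1 -> MISS (open row1); precharges=3
Acc 6: bank1 row2 -> MISS (open row2); precharges=4
Acc 7: bank1 row0 -> MISS (open row0); precharges=5
Acc 8: bank1 row3 -> MISS (open row3); precharges=6
Acc 9: bank0 row4 -> MISS (open row4); precharges=7
Acc 10: bank1 row0 -> MISS (open row0); precharges=8
Acc 11: bank0 row0 -> MISS (open row0); precharges=9
Acc 12: bank0 row1 -> MISS (open row1); precharges=10

Answer: 10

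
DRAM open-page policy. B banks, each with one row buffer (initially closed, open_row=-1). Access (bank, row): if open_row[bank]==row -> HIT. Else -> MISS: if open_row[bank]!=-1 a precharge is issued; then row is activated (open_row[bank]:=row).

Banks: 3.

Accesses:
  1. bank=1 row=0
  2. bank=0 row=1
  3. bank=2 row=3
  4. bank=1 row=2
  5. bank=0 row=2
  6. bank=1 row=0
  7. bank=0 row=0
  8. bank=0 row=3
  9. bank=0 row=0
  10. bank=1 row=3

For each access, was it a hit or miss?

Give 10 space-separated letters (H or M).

Answer: M M M M M M M M M M

Derivation:
Acc 1: bank1 row0 -> MISS (open row0); precharges=0
Acc 2: bank0 row1 -> MISS (open row1); precharges=0
Acc 3: bank2 row3 -> MISS (open row3); precharges=0
Acc 4: bank1 row2 -> MISS (open row2); precharges=1
Acc 5: bank0 row2 -> MISS (open row2); precharges=2
Acc 6: bank1 row0 -> MISS (open row0); precharges=3
Acc 7: bank0 row0 -> MISS (open row0); precharges=4
Acc 8: bank0 row3 -> MISS (open row3); precharges=5
Acc 9: bank0 row0 -> MISS (open row0); precharges=6
Acc 10: bank1 row3 -> MISS (open row3); precharges=7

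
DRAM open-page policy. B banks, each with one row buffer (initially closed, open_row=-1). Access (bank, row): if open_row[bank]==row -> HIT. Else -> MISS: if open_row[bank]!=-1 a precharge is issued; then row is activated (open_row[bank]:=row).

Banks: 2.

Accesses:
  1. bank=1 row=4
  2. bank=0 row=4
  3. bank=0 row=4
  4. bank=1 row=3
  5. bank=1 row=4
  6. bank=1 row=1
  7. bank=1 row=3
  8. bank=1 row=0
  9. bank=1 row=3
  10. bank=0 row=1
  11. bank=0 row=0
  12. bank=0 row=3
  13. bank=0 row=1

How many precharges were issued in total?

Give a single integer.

Acc 1: bank1 row4 -> MISS (open row4); precharges=0
Acc 2: bank0 row4 -> MISS (open row4); precharges=0
Acc 3: bank0 row4 -> HIT
Acc 4: bank1 row3 -> MISS (open row3); precharges=1
Acc 5: bank1 row4 -> MISS (open row4); precharges=2
Acc 6: bank1 row1 -> MISS (open row1); precharges=3
Acc 7: bank1 row3 -> MISS (open row3); precharges=4
Acc 8: bank1 row0 -> MISS (open row0); precharges=5
Acc 9: bank1 row3 -> MISS (open row3); precharges=6
Acc 10: bank0 row1 -> MISS (open row1); precharges=7
Acc 11: bank0 row0 -> MISS (open row0); precharges=8
Acc 12: bank0 row3 -> MISS (open row3); precharges=9
Acc 13: bank0 row1 -> MISS (open row1); precharges=10

Answer: 10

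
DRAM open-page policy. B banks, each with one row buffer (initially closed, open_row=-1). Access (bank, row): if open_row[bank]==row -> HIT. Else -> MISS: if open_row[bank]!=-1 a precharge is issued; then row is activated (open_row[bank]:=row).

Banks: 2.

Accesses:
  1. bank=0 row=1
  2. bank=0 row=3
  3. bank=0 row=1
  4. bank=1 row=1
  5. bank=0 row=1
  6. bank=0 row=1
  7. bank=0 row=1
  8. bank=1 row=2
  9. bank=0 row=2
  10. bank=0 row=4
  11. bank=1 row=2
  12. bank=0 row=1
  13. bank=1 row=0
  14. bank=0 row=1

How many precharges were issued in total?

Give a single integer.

Acc 1: bank0 row1 -> MISS (open row1); precharges=0
Acc 2: bank0 row3 -> MISS (open row3); precharges=1
Acc 3: bank0 row1 -> MISS (open row1); precharges=2
Acc 4: bank1 row1 -> MISS (open row1); precharges=2
Acc 5: bank0 row1 -> HIT
Acc 6: bank0 row1 -> HIT
Acc 7: bank0 row1 -> HIT
Acc 8: bank1 row2 -> MISS (open row2); precharges=3
Acc 9: bank0 row2 -> MISS (open row2); precharges=4
Acc 10: bank0 row4 -> MISS (open row4); precharges=5
Acc 11: bank1 row2 -> HIT
Acc 12: bank0 row1 -> MISS (open row1); precharges=6
Acc 13: bank1 row0 -> MISS (open row0); precharges=7
Acc 14: bank0 row1 -> HIT

Answer: 7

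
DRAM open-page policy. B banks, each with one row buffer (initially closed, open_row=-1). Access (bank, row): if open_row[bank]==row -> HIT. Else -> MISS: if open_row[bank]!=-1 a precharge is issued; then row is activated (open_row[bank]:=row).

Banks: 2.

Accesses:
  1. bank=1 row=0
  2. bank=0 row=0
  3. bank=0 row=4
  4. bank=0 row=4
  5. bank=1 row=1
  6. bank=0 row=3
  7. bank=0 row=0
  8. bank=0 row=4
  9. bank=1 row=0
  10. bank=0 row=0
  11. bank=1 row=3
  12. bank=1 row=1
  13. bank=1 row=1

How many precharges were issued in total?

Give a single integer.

Acc 1: bank1 row0 -> MISS (open row0); precharges=0
Acc 2: bank0 row0 -> MISS (open row0); precharges=0
Acc 3: bank0 row4 -> MISS (open row4); precharges=1
Acc 4: bank0 row4 -> HIT
Acc 5: bank1 row1 -> MISS (open row1); precharges=2
Acc 6: bank0 row3 -> MISS (open row3); precharges=3
Acc 7: bank0 row0 -> MISS (open row0); precharges=4
Acc 8: bank0 row4 -> MISS (open row4); precharges=5
Acc 9: bank1 row0 -> MISS (open row0); precharges=6
Acc 10: bank0 row0 -> MISS (open row0); precharges=7
Acc 11: bank1 row3 -> MISS (open row3); precharges=8
Acc 12: bank1 row1 -> MISS (open row1); precharges=9
Acc 13: bank1 row1 -> HIT

Answer: 9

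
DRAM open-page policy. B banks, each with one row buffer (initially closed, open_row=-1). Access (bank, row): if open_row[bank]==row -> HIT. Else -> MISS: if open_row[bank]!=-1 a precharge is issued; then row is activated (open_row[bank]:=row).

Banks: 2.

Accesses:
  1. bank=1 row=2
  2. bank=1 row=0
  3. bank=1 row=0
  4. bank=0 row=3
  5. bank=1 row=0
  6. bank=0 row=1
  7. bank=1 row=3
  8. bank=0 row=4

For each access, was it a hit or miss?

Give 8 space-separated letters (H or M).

Answer: M M H M H M M M

Derivation:
Acc 1: bank1 row2 -> MISS (open row2); precharges=0
Acc 2: bank1 row0 -> MISS (open row0); precharges=1
Acc 3: bank1 row0 -> HIT
Acc 4: bank0 row3 -> MISS (open row3); precharges=1
Acc 5: bank1 row0 -> HIT
Acc 6: bank0 row1 -> MISS (open row1); precharges=2
Acc 7: bank1 row3 -> MISS (open row3); precharges=3
Acc 8: bank0 row4 -> MISS (open row4); precharges=4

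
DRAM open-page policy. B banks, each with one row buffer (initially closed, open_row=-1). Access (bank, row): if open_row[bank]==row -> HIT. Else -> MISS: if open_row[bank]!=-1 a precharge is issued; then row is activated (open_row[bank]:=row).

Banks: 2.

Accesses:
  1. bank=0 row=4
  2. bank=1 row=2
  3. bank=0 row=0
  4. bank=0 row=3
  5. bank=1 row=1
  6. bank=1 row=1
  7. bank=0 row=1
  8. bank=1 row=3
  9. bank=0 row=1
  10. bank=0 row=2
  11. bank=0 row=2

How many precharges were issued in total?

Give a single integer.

Answer: 6

Derivation:
Acc 1: bank0 row4 -> MISS (open row4); precharges=0
Acc 2: bank1 row2 -> MISS (open row2); precharges=0
Acc 3: bank0 row0 -> MISS (open row0); precharges=1
Acc 4: bank0 row3 -> MISS (open row3); precharges=2
Acc 5: bank1 row1 -> MISS (open row1); precharges=3
Acc 6: bank1 row1 -> HIT
Acc 7: bank0 row1 -> MISS (open row1); precharges=4
Acc 8: bank1 row3 -> MISS (open row3); precharges=5
Acc 9: bank0 row1 -> HIT
Acc 10: bank0 row2 -> MISS (open row2); precharges=6
Acc 11: bank0 row2 -> HIT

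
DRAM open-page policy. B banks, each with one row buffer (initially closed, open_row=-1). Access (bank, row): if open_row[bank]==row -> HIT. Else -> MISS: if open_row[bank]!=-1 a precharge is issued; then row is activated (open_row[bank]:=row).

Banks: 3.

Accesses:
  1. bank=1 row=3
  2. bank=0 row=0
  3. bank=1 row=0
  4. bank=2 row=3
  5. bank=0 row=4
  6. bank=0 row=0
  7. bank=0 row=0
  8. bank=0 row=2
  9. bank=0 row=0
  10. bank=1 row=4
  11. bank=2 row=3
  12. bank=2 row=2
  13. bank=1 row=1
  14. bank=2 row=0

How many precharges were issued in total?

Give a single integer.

Acc 1: bank1 row3 -> MISS (open row3); precharges=0
Acc 2: bank0 row0 -> MISS (open row0); precharges=0
Acc 3: bank1 row0 -> MISS (open row0); precharges=1
Acc 4: bank2 row3 -> MISS (open row3); precharges=1
Acc 5: bank0 row4 -> MISS (open row4); precharges=2
Acc 6: bank0 row0 -> MISS (open row0); precharges=3
Acc 7: bank0 row0 -> HIT
Acc 8: bank0 row2 -> MISS (open row2); precharges=4
Acc 9: bank0 row0 -> MISS (open row0); precharges=5
Acc 10: bank1 row4 -> MISS (open row4); precharges=6
Acc 11: bank2 row3 -> HIT
Acc 12: bank2 row2 -> MISS (open row2); precharges=7
Acc 13: bank1 row1 -> MISS (open row1); precharges=8
Acc 14: bank2 row0 -> MISS (open row0); precharges=9

Answer: 9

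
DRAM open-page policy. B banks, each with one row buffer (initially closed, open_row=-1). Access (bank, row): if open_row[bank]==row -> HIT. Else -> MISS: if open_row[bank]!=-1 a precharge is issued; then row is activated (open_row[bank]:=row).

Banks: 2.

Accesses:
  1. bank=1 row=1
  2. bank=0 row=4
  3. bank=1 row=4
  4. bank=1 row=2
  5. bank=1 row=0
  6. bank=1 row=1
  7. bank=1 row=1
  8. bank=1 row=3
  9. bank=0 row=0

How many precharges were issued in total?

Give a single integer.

Acc 1: bank1 row1 -> MISS (open row1); precharges=0
Acc 2: bank0 row4 -> MISS (open row4); precharges=0
Acc 3: bank1 row4 -> MISS (open row4); precharges=1
Acc 4: bank1 row2 -> MISS (open row2); precharges=2
Acc 5: bank1 row0 -> MISS (open row0); precharges=3
Acc 6: bank1 row1 -> MISS (open row1); precharges=4
Acc 7: bank1 row1 -> HIT
Acc 8: bank1 row3 -> MISS (open row3); precharges=5
Acc 9: bank0 row0 -> MISS (open row0); precharges=6

Answer: 6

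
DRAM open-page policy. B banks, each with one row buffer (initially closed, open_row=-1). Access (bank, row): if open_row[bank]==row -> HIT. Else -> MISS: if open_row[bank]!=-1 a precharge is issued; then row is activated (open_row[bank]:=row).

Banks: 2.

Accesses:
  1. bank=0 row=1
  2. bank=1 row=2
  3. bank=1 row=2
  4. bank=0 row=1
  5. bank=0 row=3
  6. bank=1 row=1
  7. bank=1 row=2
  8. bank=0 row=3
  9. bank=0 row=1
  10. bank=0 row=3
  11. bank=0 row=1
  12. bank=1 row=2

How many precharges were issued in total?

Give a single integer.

Acc 1: bank0 row1 -> MISS (open row1); precharges=0
Acc 2: bank1 row2 -> MISS (open row2); precharges=0
Acc 3: bank1 row2 -> HIT
Acc 4: bank0 row1 -> HIT
Acc 5: bank0 row3 -> MISS (open row3); precharges=1
Acc 6: bank1 row1 -> MISS (open row1); precharges=2
Acc 7: bank1 row2 -> MISS (open row2); precharges=3
Acc 8: bank0 row3 -> HIT
Acc 9: bank0 row1 -> MISS (open row1); precharges=4
Acc 10: bank0 row3 -> MISS (open row3); precharges=5
Acc 11: bank0 row1 -> MISS (open row1); precharges=6
Acc 12: bank1 row2 -> HIT

Answer: 6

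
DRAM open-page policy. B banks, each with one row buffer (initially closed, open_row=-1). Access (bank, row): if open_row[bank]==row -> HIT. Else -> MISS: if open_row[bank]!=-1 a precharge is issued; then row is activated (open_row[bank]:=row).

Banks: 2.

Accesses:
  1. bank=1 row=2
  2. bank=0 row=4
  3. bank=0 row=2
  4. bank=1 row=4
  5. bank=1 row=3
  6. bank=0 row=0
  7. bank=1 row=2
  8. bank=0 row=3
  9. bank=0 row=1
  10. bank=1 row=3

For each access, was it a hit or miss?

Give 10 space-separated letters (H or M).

Answer: M M M M M M M M M M

Derivation:
Acc 1: bank1 row2 -> MISS (open row2); precharges=0
Acc 2: bank0 row4 -> MISS (open row4); precharges=0
Acc 3: bank0 row2 -> MISS (open row2); precharges=1
Acc 4: bank1 row4 -> MISS (open row4); precharges=2
Acc 5: bank1 row3 -> MISS (open row3); precharges=3
Acc 6: bank0 row0 -> MISS (open row0); precharges=4
Acc 7: bank1 row2 -> MISS (open row2); precharges=5
Acc 8: bank0 row3 -> MISS (open row3); precharges=6
Acc 9: bank0 row1 -> MISS (open row1); precharges=7
Acc 10: bank1 row3 -> MISS (open row3); precharges=8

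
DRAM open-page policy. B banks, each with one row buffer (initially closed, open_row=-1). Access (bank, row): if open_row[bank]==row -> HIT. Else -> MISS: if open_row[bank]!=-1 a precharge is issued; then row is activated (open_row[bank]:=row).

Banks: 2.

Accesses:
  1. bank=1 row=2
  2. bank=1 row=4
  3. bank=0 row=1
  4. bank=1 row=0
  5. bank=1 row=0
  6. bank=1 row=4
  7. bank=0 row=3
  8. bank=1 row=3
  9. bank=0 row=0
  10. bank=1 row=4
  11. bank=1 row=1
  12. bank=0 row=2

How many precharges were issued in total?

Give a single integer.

Acc 1: bank1 row2 -> MISS (open row2); precharges=0
Acc 2: bank1 row4 -> MISS (open row4); precharges=1
Acc 3: bank0 row1 -> MISS (open row1); precharges=1
Acc 4: bank1 row0 -> MISS (open row0); precharges=2
Acc 5: bank1 row0 -> HIT
Acc 6: bank1 row4 -> MISS (open row4); precharges=3
Acc 7: bank0 row3 -> MISS (open row3); precharges=4
Acc 8: bank1 row3 -> MISS (open row3); precharges=5
Acc 9: bank0 row0 -> MISS (open row0); precharges=6
Acc 10: bank1 row4 -> MISS (open row4); precharges=7
Acc 11: bank1 row1 -> MISS (open row1); precharges=8
Acc 12: bank0 row2 -> MISS (open row2); precharges=9

Answer: 9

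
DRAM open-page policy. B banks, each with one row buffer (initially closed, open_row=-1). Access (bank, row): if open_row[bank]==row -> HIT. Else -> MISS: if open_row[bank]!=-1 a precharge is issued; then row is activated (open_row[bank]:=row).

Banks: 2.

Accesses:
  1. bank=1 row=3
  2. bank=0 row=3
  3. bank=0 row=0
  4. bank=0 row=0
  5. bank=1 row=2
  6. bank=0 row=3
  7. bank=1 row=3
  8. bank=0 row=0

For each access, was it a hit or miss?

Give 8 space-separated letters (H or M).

Answer: M M M H M M M M

Derivation:
Acc 1: bank1 row3 -> MISS (open row3); precharges=0
Acc 2: bank0 row3 -> MISS (open row3); precharges=0
Acc 3: bank0 row0 -> MISS (open row0); precharges=1
Acc 4: bank0 row0 -> HIT
Acc 5: bank1 row2 -> MISS (open row2); precharges=2
Acc 6: bank0 row3 -> MISS (open row3); precharges=3
Acc 7: bank1 row3 -> MISS (open row3); precharges=4
Acc 8: bank0 row0 -> MISS (open row0); precharges=5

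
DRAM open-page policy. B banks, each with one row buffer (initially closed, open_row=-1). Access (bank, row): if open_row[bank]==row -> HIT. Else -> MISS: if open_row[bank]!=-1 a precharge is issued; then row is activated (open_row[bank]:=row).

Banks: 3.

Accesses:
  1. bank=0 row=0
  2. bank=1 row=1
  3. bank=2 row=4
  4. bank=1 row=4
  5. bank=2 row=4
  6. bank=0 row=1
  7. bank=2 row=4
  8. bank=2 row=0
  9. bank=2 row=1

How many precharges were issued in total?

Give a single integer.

Acc 1: bank0 row0 -> MISS (open row0); precharges=0
Acc 2: bank1 row1 -> MISS (open row1); precharges=0
Acc 3: bank2 row4 -> MISS (open row4); precharges=0
Acc 4: bank1 row4 -> MISS (open row4); precharges=1
Acc 5: bank2 row4 -> HIT
Acc 6: bank0 row1 -> MISS (open row1); precharges=2
Acc 7: bank2 row4 -> HIT
Acc 8: bank2 row0 -> MISS (open row0); precharges=3
Acc 9: bank2 row1 -> MISS (open row1); precharges=4

Answer: 4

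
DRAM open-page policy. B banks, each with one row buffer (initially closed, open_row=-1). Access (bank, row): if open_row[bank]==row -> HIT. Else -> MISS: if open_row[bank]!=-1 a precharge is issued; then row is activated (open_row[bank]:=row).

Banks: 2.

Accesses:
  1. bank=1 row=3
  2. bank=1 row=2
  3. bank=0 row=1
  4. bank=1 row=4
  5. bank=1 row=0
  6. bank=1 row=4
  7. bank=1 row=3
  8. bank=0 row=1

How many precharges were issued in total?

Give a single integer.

Acc 1: bank1 row3 -> MISS (open row3); precharges=0
Acc 2: bank1 row2 -> MISS (open row2); precharges=1
Acc 3: bank0 row1 -> MISS (open row1); precharges=1
Acc 4: bank1 row4 -> MISS (open row4); precharges=2
Acc 5: bank1 row0 -> MISS (open row0); precharges=3
Acc 6: bank1 row4 -> MISS (open row4); precharges=4
Acc 7: bank1 row3 -> MISS (open row3); precharges=5
Acc 8: bank0 row1 -> HIT

Answer: 5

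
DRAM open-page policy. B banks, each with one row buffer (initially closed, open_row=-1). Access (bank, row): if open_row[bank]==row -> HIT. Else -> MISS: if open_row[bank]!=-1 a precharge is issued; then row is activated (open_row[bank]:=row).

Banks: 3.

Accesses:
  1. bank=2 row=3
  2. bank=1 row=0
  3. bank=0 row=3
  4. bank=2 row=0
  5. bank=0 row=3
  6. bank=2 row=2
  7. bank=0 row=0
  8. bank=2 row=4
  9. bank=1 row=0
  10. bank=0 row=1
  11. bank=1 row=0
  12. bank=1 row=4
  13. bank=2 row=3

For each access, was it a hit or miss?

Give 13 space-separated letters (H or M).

Answer: M M M M H M M M H M H M M

Derivation:
Acc 1: bank2 row3 -> MISS (open row3); precharges=0
Acc 2: bank1 row0 -> MISS (open row0); precharges=0
Acc 3: bank0 row3 -> MISS (open row3); precharges=0
Acc 4: bank2 row0 -> MISS (open row0); precharges=1
Acc 5: bank0 row3 -> HIT
Acc 6: bank2 row2 -> MISS (open row2); precharges=2
Acc 7: bank0 row0 -> MISS (open row0); precharges=3
Acc 8: bank2 row4 -> MISS (open row4); precharges=4
Acc 9: bank1 row0 -> HIT
Acc 10: bank0 row1 -> MISS (open row1); precharges=5
Acc 11: bank1 row0 -> HIT
Acc 12: bank1 row4 -> MISS (open row4); precharges=6
Acc 13: bank2 row3 -> MISS (open row3); precharges=7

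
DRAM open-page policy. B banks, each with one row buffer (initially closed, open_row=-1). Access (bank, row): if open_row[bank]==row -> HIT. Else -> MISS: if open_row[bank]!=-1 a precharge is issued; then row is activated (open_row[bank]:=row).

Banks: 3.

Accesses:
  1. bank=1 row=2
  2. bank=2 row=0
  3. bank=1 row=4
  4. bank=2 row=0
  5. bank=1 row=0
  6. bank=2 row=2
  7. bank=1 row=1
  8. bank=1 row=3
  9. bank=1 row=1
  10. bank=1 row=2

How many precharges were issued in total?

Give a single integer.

Acc 1: bank1 row2 -> MISS (open row2); precharges=0
Acc 2: bank2 row0 -> MISS (open row0); precharges=0
Acc 3: bank1 row4 -> MISS (open row4); precharges=1
Acc 4: bank2 row0 -> HIT
Acc 5: bank1 row0 -> MISS (open row0); precharges=2
Acc 6: bank2 row2 -> MISS (open row2); precharges=3
Acc 7: bank1 row1 -> MISS (open row1); precharges=4
Acc 8: bank1 row3 -> MISS (open row3); precharges=5
Acc 9: bank1 row1 -> MISS (open row1); precharges=6
Acc 10: bank1 row2 -> MISS (open row2); precharges=7

Answer: 7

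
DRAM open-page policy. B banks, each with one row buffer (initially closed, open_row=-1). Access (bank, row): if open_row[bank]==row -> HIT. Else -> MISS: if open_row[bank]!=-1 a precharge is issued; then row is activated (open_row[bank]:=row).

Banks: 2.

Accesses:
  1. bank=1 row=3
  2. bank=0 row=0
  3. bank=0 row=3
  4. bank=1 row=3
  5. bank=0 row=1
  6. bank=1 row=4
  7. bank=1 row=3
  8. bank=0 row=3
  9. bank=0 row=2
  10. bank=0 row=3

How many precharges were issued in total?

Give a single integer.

Acc 1: bank1 row3 -> MISS (open row3); precharges=0
Acc 2: bank0 row0 -> MISS (open row0); precharges=0
Acc 3: bank0 row3 -> MISS (open row3); precharges=1
Acc 4: bank1 row3 -> HIT
Acc 5: bank0 row1 -> MISS (open row1); precharges=2
Acc 6: bank1 row4 -> MISS (open row4); precharges=3
Acc 7: bank1 row3 -> MISS (open row3); precharges=4
Acc 8: bank0 row3 -> MISS (open row3); precharges=5
Acc 9: bank0 row2 -> MISS (open row2); precharges=6
Acc 10: bank0 row3 -> MISS (open row3); precharges=7

Answer: 7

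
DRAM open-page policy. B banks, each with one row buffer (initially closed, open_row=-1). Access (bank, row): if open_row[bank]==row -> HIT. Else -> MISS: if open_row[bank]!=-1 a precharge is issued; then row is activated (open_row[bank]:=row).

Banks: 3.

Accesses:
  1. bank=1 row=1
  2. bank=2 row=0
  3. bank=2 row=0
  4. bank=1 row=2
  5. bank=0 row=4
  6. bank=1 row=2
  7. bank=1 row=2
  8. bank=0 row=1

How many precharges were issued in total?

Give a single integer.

Answer: 2

Derivation:
Acc 1: bank1 row1 -> MISS (open row1); precharges=0
Acc 2: bank2 row0 -> MISS (open row0); precharges=0
Acc 3: bank2 row0 -> HIT
Acc 4: bank1 row2 -> MISS (open row2); precharges=1
Acc 5: bank0 row4 -> MISS (open row4); precharges=1
Acc 6: bank1 row2 -> HIT
Acc 7: bank1 row2 -> HIT
Acc 8: bank0 row1 -> MISS (open row1); precharges=2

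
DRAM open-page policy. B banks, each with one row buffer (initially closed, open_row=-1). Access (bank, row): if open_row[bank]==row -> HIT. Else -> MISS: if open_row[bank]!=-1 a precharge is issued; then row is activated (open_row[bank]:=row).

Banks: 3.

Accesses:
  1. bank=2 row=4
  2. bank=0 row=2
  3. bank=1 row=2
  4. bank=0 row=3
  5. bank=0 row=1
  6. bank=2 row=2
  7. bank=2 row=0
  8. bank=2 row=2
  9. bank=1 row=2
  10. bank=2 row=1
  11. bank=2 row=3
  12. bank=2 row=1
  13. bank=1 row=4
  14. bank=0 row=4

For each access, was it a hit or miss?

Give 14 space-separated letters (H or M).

Answer: M M M M M M M M H M M M M M

Derivation:
Acc 1: bank2 row4 -> MISS (open row4); precharges=0
Acc 2: bank0 row2 -> MISS (open row2); precharges=0
Acc 3: bank1 row2 -> MISS (open row2); precharges=0
Acc 4: bank0 row3 -> MISS (open row3); precharges=1
Acc 5: bank0 row1 -> MISS (open row1); precharges=2
Acc 6: bank2 row2 -> MISS (open row2); precharges=3
Acc 7: bank2 row0 -> MISS (open row0); precharges=4
Acc 8: bank2 row2 -> MISS (open row2); precharges=5
Acc 9: bank1 row2 -> HIT
Acc 10: bank2 row1 -> MISS (open row1); precharges=6
Acc 11: bank2 row3 -> MISS (open row3); precharges=7
Acc 12: bank2 row1 -> MISS (open row1); precharges=8
Acc 13: bank1 row4 -> MISS (open row4); precharges=9
Acc 14: bank0 row4 -> MISS (open row4); precharges=10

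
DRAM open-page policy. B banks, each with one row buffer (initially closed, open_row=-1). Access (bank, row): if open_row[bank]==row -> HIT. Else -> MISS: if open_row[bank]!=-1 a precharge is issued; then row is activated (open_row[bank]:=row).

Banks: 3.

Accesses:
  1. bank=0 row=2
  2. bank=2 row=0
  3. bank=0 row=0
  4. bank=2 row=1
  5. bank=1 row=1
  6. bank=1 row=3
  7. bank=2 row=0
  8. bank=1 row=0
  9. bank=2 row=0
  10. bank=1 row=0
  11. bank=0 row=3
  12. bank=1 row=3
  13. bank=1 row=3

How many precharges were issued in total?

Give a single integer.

Answer: 7

Derivation:
Acc 1: bank0 row2 -> MISS (open row2); precharges=0
Acc 2: bank2 row0 -> MISS (open row0); precharges=0
Acc 3: bank0 row0 -> MISS (open row0); precharges=1
Acc 4: bank2 row1 -> MISS (open row1); precharges=2
Acc 5: bank1 row1 -> MISS (open row1); precharges=2
Acc 6: bank1 row3 -> MISS (open row3); precharges=3
Acc 7: bank2 row0 -> MISS (open row0); precharges=4
Acc 8: bank1 row0 -> MISS (open row0); precharges=5
Acc 9: bank2 row0 -> HIT
Acc 10: bank1 row0 -> HIT
Acc 11: bank0 row3 -> MISS (open row3); precharges=6
Acc 12: bank1 row3 -> MISS (open row3); precharges=7
Acc 13: bank1 row3 -> HIT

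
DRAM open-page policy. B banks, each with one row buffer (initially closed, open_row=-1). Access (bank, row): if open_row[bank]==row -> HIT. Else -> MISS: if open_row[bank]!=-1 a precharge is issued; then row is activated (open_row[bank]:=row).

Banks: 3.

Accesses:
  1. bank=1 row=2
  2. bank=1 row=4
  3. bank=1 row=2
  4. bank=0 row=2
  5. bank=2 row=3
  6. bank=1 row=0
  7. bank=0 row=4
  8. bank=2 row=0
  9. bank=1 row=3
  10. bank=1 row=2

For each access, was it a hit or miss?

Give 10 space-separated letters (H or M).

Acc 1: bank1 row2 -> MISS (open row2); precharges=0
Acc 2: bank1 row4 -> MISS (open row4); precharges=1
Acc 3: bank1 row2 -> MISS (open row2); precharges=2
Acc 4: bank0 row2 -> MISS (open row2); precharges=2
Acc 5: bank2 row3 -> MISS (open row3); precharges=2
Acc 6: bank1 row0 -> MISS (open row0); precharges=3
Acc 7: bank0 row4 -> MISS (open row4); precharges=4
Acc 8: bank2 row0 -> MISS (open row0); precharges=5
Acc 9: bank1 row3 -> MISS (open row3); precharges=6
Acc 10: bank1 row2 -> MISS (open row2); precharges=7

Answer: M M M M M M M M M M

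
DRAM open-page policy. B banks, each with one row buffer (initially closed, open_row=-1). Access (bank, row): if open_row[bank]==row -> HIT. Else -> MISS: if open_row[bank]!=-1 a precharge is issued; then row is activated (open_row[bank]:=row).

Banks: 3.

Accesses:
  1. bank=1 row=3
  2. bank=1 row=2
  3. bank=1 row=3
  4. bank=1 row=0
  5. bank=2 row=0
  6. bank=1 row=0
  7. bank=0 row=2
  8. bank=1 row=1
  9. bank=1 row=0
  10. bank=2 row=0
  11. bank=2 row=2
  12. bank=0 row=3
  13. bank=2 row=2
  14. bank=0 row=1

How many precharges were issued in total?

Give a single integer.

Acc 1: bank1 row3 -> MISS (open row3); precharges=0
Acc 2: bank1 row2 -> MISS (open row2); precharges=1
Acc 3: bank1 row3 -> MISS (open row3); precharges=2
Acc 4: bank1 row0 -> MISS (open row0); precharges=3
Acc 5: bank2 row0 -> MISS (open row0); precharges=3
Acc 6: bank1 row0 -> HIT
Acc 7: bank0 row2 -> MISS (open row2); precharges=3
Acc 8: bank1 row1 -> MISS (open row1); precharges=4
Acc 9: bank1 row0 -> MISS (open row0); precharges=5
Acc 10: bank2 row0 -> HIT
Acc 11: bank2 row2 -> MISS (open row2); precharges=6
Acc 12: bank0 row3 -> MISS (open row3); precharges=7
Acc 13: bank2 row2 -> HIT
Acc 14: bank0 row1 -> MISS (open row1); precharges=8

Answer: 8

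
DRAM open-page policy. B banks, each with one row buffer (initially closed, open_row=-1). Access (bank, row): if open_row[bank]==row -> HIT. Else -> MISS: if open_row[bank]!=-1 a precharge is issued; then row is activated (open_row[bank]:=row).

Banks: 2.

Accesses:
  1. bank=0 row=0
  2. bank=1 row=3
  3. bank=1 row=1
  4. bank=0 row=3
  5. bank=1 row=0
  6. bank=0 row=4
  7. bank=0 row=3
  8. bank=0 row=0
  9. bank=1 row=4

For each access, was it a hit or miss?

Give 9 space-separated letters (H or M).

Acc 1: bank0 row0 -> MISS (open row0); precharges=0
Acc 2: bank1 row3 -> MISS (open row3); precharges=0
Acc 3: bank1 row1 -> MISS (open row1); precharges=1
Acc 4: bank0 row3 -> MISS (open row3); precharges=2
Acc 5: bank1 row0 -> MISS (open row0); precharges=3
Acc 6: bank0 row4 -> MISS (open row4); precharges=4
Acc 7: bank0 row3 -> MISS (open row3); precharges=5
Acc 8: bank0 row0 -> MISS (open row0); precharges=6
Acc 9: bank1 row4 -> MISS (open row4); precharges=7

Answer: M M M M M M M M M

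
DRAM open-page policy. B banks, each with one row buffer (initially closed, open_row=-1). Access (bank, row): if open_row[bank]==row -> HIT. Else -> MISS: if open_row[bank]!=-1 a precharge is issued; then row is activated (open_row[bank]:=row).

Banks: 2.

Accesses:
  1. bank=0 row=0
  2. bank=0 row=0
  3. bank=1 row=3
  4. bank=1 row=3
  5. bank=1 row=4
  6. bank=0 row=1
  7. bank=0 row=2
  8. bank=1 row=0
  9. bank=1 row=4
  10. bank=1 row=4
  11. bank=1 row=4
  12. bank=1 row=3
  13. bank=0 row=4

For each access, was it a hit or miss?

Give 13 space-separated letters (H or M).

Acc 1: bank0 row0 -> MISS (open row0); precharges=0
Acc 2: bank0 row0 -> HIT
Acc 3: bank1 row3 -> MISS (open row3); precharges=0
Acc 4: bank1 row3 -> HIT
Acc 5: bank1 row4 -> MISS (open row4); precharges=1
Acc 6: bank0 row1 -> MISS (open row1); precharges=2
Acc 7: bank0 row2 -> MISS (open row2); precharges=3
Acc 8: bank1 row0 -> MISS (open row0); precharges=4
Acc 9: bank1 row4 -> MISS (open row4); precharges=5
Acc 10: bank1 row4 -> HIT
Acc 11: bank1 row4 -> HIT
Acc 12: bank1 row3 -> MISS (open row3); precharges=6
Acc 13: bank0 row4 -> MISS (open row4); precharges=7

Answer: M H M H M M M M M H H M M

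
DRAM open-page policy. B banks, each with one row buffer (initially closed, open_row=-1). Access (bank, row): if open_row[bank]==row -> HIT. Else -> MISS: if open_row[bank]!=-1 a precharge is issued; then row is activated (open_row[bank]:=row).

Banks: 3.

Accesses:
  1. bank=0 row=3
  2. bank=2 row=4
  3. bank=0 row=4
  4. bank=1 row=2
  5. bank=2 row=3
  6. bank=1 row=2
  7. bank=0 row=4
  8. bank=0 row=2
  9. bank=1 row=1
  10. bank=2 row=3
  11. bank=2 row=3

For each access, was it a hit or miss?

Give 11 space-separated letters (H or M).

Acc 1: bank0 row3 -> MISS (open row3); precharges=0
Acc 2: bank2 row4 -> MISS (open row4); precharges=0
Acc 3: bank0 row4 -> MISS (open row4); precharges=1
Acc 4: bank1 row2 -> MISS (open row2); precharges=1
Acc 5: bank2 row3 -> MISS (open row3); precharges=2
Acc 6: bank1 row2 -> HIT
Acc 7: bank0 row4 -> HIT
Acc 8: bank0 row2 -> MISS (open row2); precharges=3
Acc 9: bank1 row1 -> MISS (open row1); precharges=4
Acc 10: bank2 row3 -> HIT
Acc 11: bank2 row3 -> HIT

Answer: M M M M M H H M M H H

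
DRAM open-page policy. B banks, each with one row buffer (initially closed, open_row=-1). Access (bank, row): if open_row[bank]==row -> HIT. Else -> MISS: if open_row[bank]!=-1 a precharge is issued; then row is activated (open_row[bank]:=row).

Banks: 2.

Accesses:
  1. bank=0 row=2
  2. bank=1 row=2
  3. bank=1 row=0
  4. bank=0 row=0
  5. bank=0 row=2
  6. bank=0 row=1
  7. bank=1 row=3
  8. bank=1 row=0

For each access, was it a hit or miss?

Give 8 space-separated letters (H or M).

Answer: M M M M M M M M

Derivation:
Acc 1: bank0 row2 -> MISS (open row2); precharges=0
Acc 2: bank1 row2 -> MISS (open row2); precharges=0
Acc 3: bank1 row0 -> MISS (open row0); precharges=1
Acc 4: bank0 row0 -> MISS (open row0); precharges=2
Acc 5: bank0 row2 -> MISS (open row2); precharges=3
Acc 6: bank0 row1 -> MISS (open row1); precharges=4
Acc 7: bank1 row3 -> MISS (open row3); precharges=5
Acc 8: bank1 row0 -> MISS (open row0); precharges=6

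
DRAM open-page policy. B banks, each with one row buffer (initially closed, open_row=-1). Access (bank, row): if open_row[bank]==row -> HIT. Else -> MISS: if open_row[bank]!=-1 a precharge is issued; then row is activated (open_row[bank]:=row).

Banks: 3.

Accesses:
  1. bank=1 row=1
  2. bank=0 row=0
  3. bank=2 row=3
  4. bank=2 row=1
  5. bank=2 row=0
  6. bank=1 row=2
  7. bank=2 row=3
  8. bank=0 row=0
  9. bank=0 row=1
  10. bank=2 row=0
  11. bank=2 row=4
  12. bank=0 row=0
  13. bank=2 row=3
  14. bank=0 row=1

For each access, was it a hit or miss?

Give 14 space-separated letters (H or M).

Acc 1: bank1 row1 -> MISS (open row1); precharges=0
Acc 2: bank0 row0 -> MISS (open row0); precharges=0
Acc 3: bank2 row3 -> MISS (open row3); precharges=0
Acc 4: bank2 row1 -> MISS (open row1); precharges=1
Acc 5: bank2 row0 -> MISS (open row0); precharges=2
Acc 6: bank1 row2 -> MISS (open row2); precharges=3
Acc 7: bank2 row3 -> MISS (open row3); precharges=4
Acc 8: bank0 row0 -> HIT
Acc 9: bank0 row1 -> MISS (open row1); precharges=5
Acc 10: bank2 row0 -> MISS (open row0); precharges=6
Acc 11: bank2 row4 -> MISS (open row4); precharges=7
Acc 12: bank0 row0 -> MISS (open row0); precharges=8
Acc 13: bank2 row3 -> MISS (open row3); precharges=9
Acc 14: bank0 row1 -> MISS (open row1); precharges=10

Answer: M M M M M M M H M M M M M M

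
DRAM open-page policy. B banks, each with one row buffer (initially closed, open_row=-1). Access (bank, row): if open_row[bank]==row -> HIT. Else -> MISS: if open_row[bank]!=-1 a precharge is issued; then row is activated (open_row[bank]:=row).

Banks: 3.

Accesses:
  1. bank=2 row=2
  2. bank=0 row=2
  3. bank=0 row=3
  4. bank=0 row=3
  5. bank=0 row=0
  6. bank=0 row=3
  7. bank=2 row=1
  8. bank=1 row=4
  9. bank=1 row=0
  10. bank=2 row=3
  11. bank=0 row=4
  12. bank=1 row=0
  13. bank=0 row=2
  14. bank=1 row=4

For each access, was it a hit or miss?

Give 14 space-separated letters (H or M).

Answer: M M M H M M M M M M M H M M

Derivation:
Acc 1: bank2 row2 -> MISS (open row2); precharges=0
Acc 2: bank0 row2 -> MISS (open row2); precharges=0
Acc 3: bank0 row3 -> MISS (open row3); precharges=1
Acc 4: bank0 row3 -> HIT
Acc 5: bank0 row0 -> MISS (open row0); precharges=2
Acc 6: bank0 row3 -> MISS (open row3); precharges=3
Acc 7: bank2 row1 -> MISS (open row1); precharges=4
Acc 8: bank1 row4 -> MISS (open row4); precharges=4
Acc 9: bank1 row0 -> MISS (open row0); precharges=5
Acc 10: bank2 row3 -> MISS (open row3); precharges=6
Acc 11: bank0 row4 -> MISS (open row4); precharges=7
Acc 12: bank1 row0 -> HIT
Acc 13: bank0 row2 -> MISS (open row2); precharges=8
Acc 14: bank1 row4 -> MISS (open row4); precharges=9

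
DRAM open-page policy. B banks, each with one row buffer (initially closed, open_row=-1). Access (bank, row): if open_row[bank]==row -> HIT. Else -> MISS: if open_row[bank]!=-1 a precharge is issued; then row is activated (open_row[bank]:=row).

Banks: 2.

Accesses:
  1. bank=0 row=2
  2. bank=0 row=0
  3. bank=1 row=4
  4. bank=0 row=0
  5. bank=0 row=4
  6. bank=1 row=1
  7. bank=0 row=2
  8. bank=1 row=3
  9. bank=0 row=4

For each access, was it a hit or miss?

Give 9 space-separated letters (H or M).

Acc 1: bank0 row2 -> MISS (open row2); precharges=0
Acc 2: bank0 row0 -> MISS (open row0); precharges=1
Acc 3: bank1 row4 -> MISS (open row4); precharges=1
Acc 4: bank0 row0 -> HIT
Acc 5: bank0 row4 -> MISS (open row4); precharges=2
Acc 6: bank1 row1 -> MISS (open row1); precharges=3
Acc 7: bank0 row2 -> MISS (open row2); precharges=4
Acc 8: bank1 row3 -> MISS (open row3); precharges=5
Acc 9: bank0 row4 -> MISS (open row4); precharges=6

Answer: M M M H M M M M M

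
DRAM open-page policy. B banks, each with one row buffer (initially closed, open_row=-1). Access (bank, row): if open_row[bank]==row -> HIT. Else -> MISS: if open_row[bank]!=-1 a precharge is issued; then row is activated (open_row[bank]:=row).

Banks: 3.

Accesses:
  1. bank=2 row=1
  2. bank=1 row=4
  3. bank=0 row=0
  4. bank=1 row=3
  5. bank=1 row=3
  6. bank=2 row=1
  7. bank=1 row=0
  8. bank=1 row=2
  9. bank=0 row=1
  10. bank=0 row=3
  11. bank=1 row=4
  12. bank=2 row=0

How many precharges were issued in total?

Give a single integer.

Answer: 7

Derivation:
Acc 1: bank2 row1 -> MISS (open row1); precharges=0
Acc 2: bank1 row4 -> MISS (open row4); precharges=0
Acc 3: bank0 row0 -> MISS (open row0); precharges=0
Acc 4: bank1 row3 -> MISS (open row3); precharges=1
Acc 5: bank1 row3 -> HIT
Acc 6: bank2 row1 -> HIT
Acc 7: bank1 row0 -> MISS (open row0); precharges=2
Acc 8: bank1 row2 -> MISS (open row2); precharges=3
Acc 9: bank0 row1 -> MISS (open row1); precharges=4
Acc 10: bank0 row3 -> MISS (open row3); precharges=5
Acc 11: bank1 row4 -> MISS (open row4); precharges=6
Acc 12: bank2 row0 -> MISS (open row0); precharges=7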